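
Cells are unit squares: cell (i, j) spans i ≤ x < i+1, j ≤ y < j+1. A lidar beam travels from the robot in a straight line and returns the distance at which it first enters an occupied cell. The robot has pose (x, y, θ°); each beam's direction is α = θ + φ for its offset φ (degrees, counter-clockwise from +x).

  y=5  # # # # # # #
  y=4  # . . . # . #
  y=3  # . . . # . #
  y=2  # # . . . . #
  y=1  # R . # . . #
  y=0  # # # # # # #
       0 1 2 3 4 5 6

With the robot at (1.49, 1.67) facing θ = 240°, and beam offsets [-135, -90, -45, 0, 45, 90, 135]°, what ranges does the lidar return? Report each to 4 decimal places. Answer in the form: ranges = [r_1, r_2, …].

ranges = [0.3416, 0.5658, 0.5073, 0.7736, 0.6936, 1.3400, 4.6691]

beam 1: φ=-135°, α=105°
  dir = (cos 105°, sin 105°) = (-0.2588, 0.9659); from cell (1,1)
  next x-line at t=1.8932, next y-line at t=0.3416; Δt_x=3.8637, Δt_y=1.0353
    y: enter (1,2) at t=0.3416 ← occupied
  → r_1 = 0.3416
beam 2: φ=-90°, α=150°
  dir = (cos 150°, sin 150°) = (-0.8660, 0.5000); from cell (1,1)
  next x-line at t=0.5658, next y-line at t=0.6600; Δt_x=1.1547, Δt_y=2.0000
    x: enter (0,1) at t=0.5658 ← occupied
  → r_2 = 0.5658
beam 3: φ=-45°, α=195°
  dir = (cos 195°, sin 195°) = (-0.9659, -0.2588); from cell (1,1)
  next x-line at t=0.5073, next y-line at t=2.5887; Δt_x=1.0353, Δt_y=3.8637
    x: enter (0,1) at t=0.5073 ← occupied
  → r_3 = 0.5073
beam 4: φ=0°, α=240°
  dir = (cos 240°, sin 240°) = (-0.5000, -0.8660); from cell (1,1)
  next x-line at t=0.9800, next y-line at t=0.7736; Δt_x=2.0000, Δt_y=1.1547
    y: enter (1,0) at t=0.7736 ← occupied
  → r_4 = 0.7736
beam 5: φ=45°, α=285°
  dir = (cos 285°, sin 285°) = (0.2588, -0.9659); from cell (1,1)
  next x-line at t=1.9705, next y-line at t=0.6936; Δt_x=3.8637, Δt_y=1.0353
    y: enter (1,0) at t=0.6936 ← occupied
  → r_5 = 0.6936
beam 6: φ=90°, α=330°
  dir = (cos 330°, sin 330°) = (0.8660, -0.5000); from cell (1,1)
  next x-line at t=0.5889, next y-line at t=1.3400; Δt_x=1.1547, Δt_y=2.0000
    x: enter (2,1) at t=0.5889
    y: enter (2,0) at t=1.3400 ← occupied
  → r_6 = 1.3400
beam 7: φ=135°, α=15°
  dir = (cos 15°, sin 15°) = (0.9659, 0.2588); from cell (1,1)
  next x-line at t=0.5280, next y-line at t=1.2750; Δt_x=1.0353, Δt_y=3.8637
    x: enter (2,1) at t=0.5280
    y: enter (2,2) at t=1.2750
    x: enter (3,2) at t=1.5633
    x: enter (4,2) at t=2.5985
    x: enter (5,2) at t=3.6338
    x: enter (6,2) at t=4.6691 ← occupied
  → r_7 = 4.6691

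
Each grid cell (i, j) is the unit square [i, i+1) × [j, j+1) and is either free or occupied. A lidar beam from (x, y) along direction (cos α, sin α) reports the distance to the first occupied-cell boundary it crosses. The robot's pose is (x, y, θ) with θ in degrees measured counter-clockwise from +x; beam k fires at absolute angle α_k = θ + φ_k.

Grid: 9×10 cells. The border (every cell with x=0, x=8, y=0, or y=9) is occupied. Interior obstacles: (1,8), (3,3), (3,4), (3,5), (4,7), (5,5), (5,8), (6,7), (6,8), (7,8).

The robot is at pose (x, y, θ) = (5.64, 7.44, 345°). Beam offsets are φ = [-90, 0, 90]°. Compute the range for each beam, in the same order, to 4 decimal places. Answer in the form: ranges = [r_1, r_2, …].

beam 1: φ=-90°, α=255°
  direction (-0.2588, -0.9659); cell (5,7); t to first gridline: x 2.4728, y 0.4555 (then +3.8637 / +1.0353)
    (5,6) via y @ 0.4555
    (5,5) via y @ 1.4908  # hit
  → r_1 = 1.4908
beam 2: φ=0°, α=345°
  direction (0.9659, -0.2588); cell (5,7); t to first gridline: x 0.3727, y 1.7000 (then +1.0353 / +3.8637)
    (6,7) via x @ 0.3727  # hit
  → r_2 = 0.3727
beam 3: φ=90°, α=75°
  direction (0.2588, 0.9659); cell (5,7); t to first gridline: x 1.3909, y 0.5798 (then +3.8637 / +1.0353)
    (5,8) via y @ 0.5798  # hit
  → r_3 = 0.5798

ranges = [1.4908, 0.3727, 0.5798]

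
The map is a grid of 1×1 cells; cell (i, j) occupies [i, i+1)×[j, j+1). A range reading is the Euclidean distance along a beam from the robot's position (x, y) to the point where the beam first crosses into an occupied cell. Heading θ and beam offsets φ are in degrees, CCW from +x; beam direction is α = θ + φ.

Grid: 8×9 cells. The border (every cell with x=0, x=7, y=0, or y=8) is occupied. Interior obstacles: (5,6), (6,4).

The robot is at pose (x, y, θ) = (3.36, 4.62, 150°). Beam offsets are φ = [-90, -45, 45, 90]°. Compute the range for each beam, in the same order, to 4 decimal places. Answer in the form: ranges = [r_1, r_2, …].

beam 1: φ=-90°, α=60°
  cosα=0.5000 sinα=0.8660 | (3,4) | tMaxX 1.2800 tMaxY 0.4388 | tΔX 2.0000 tΔY 1.1547
    t=0.4388 [y] (3,5)
    t=1.2800 [x] (4,5)
    t=1.5935 [y] (4,6)
    t=2.7482 [y] (4,7)
    t=3.2800 [x] (5,7)
    t=3.9029 [y] (5,8) — stop
  → r_1 = 3.9029
beam 2: φ=-45°, α=105°
  cosα=-0.2588 sinα=0.9659 | (3,4) | tMaxX 1.3909 tMaxY 0.3934 | tΔX 3.8637 tΔY 1.0353
    t=0.3934 [y] (3,5)
    t=1.3909 [x] (2,5)
    t=1.4287 [y] (2,6)
    t=2.4640 [y] (2,7)
    t=3.4992 [y] (2,8) — stop
  → r_2 = 3.4992
beam 3: φ=45°, α=195°
  cosα=-0.9659 sinα=-0.2588 | (3,4) | tMaxX 0.3727 tMaxY 2.3955 | tΔX 1.0353 tΔY 3.8637
    t=0.3727 [x] (2,4)
    t=1.4080 [x] (1,4)
    t=2.3955 [y] (1,3)
    t=2.4433 [x] (0,3) — stop
  → r_3 = 2.4433
beam 4: φ=90°, α=240°
  cosα=-0.5000 sinα=-0.8660 | (3,4) | tMaxX 0.7200 tMaxY 0.7159 | tΔX 2.0000 tΔY 1.1547
    t=0.7159 [y] (3,3)
    t=0.7200 [x] (2,3)
    t=1.8706 [y] (2,2)
    t=2.7200 [x] (1,2)
    t=3.0253 [y] (1,1)
    t=4.1800 [y] (1,0) — stop
  → r_4 = 4.1800

ranges = [3.9029, 3.4992, 2.4433, 4.1800]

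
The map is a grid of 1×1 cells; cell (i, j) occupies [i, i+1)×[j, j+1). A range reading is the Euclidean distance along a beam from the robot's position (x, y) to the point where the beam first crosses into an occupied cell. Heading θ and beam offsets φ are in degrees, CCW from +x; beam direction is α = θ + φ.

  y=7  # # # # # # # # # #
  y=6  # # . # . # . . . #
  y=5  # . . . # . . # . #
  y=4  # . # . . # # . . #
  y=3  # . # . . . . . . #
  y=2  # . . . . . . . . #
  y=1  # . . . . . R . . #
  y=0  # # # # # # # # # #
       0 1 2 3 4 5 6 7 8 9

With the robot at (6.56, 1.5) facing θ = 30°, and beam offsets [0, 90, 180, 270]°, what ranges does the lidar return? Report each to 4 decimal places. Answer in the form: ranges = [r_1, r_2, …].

ranges = [2.8175, 2.8868, 1.0000, 0.5774]

beam 1: φ=0°, α=30°
  d=(0.8660,0.5000)  start (6,1)  tX=0.5081 tY=1.0000  stride 1/|dx|=1.1547 1/|dy|=2.0000
    cross x-line → (7,1), t=0.5081
    cross y-line → (7,2), t=1.0000
    cross x-line → (8,2), t=1.6628
    cross x-line → (9,2), t=2.8175 (wall)
  → r_1 = 2.8175
beam 2: φ=90°, α=120°
  d=(-0.5000,0.8660)  start (6,1)  tX=1.1200 tY=0.5774  stride 1/|dx|=2.0000 1/|dy|=1.1547
    cross y-line → (6,2), t=0.5774
    cross x-line → (5,2), t=1.1200
    cross y-line → (5,3), t=1.7321
    cross y-line → (5,4), t=2.8868 (wall)
  → r_2 = 2.8868
beam 3: φ=180°, α=210°
  d=(-0.8660,-0.5000)  start (6,1)  tX=0.6466 tY=1.0000  stride 1/|dx|=1.1547 1/|dy|=2.0000
    cross x-line → (5,1), t=0.6466
    cross y-line → (5,0), t=1.0000 (wall)
  → r_3 = 1.0000
beam 4: φ=270°, α=300°
  d=(0.5000,-0.8660)  start (6,1)  tX=0.8800 tY=0.5774  stride 1/|dx|=2.0000 1/|dy|=1.1547
    cross y-line → (6,0), t=0.5774 (wall)
  → r_4 = 0.5774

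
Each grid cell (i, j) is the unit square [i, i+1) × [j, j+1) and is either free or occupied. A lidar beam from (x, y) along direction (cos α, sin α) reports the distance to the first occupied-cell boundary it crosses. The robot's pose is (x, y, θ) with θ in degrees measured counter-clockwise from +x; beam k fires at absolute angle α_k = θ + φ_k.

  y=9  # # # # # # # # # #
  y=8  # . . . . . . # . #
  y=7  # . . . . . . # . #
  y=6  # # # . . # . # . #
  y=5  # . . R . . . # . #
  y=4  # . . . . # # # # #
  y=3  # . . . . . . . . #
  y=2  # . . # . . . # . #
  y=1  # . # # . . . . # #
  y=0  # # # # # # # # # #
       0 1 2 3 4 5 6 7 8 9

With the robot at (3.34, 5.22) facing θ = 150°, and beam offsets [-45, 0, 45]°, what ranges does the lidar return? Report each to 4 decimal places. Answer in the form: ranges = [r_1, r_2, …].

beam 1: φ=-45°, α=105°
  cosα=-0.2588 sinα=0.9659 | (3,5) | tMaxX 1.3137 tMaxY 0.8075 | tΔX 3.8637 tΔY 1.0353
    t=0.8075 [y] (3,6)
    t=1.3137 [x] (2,6) — stop
  → r_1 = 1.3137
beam 2: φ=0°, α=150°
  cosα=-0.8660 sinα=0.5000 | (3,5) | tMaxX 0.3926 tMaxY 1.5600 | tΔX 1.1547 tΔY 2.0000
    t=0.3926 [x] (2,5)
    t=1.5473 [x] (1,5)
    t=1.5600 [y] (1,6) — stop
  → r_2 = 1.5600
beam 3: φ=45°, α=195°
  cosα=-0.9659 sinα=-0.2588 | (3,5) | tMaxX 0.3520 tMaxY 0.8500 | tΔX 1.0353 tΔY 3.8637
    t=0.3520 [x] (2,5)
    t=0.8500 [y] (2,4)
    t=1.3873 [x] (1,4)
    t=2.4225 [x] (0,4) — stop
  → r_3 = 2.4225

ranges = [1.3137, 1.5600, 2.4225]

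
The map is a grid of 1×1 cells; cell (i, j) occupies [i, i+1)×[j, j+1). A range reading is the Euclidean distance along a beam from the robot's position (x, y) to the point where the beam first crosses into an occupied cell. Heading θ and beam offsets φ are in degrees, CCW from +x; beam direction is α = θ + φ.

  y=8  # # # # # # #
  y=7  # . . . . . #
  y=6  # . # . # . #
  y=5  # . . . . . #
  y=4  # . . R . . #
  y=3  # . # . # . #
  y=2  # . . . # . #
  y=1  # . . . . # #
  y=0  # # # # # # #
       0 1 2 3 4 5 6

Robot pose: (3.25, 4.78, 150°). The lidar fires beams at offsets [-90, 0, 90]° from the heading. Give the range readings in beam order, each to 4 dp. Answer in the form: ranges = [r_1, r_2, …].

ranges = [1.5000, 2.5981, 0.9007]

beam 1: φ=-90°, α=60°
  direction (0.5000, 0.8660); cell (3,4); t to first gridline: x 1.5000, y 0.2540 (then +2.0000 / +1.1547)
    (3,5) via y @ 0.2540
    (3,6) via y @ 1.4087
    (4,6) via x @ 1.5000  # hit
  → r_1 = 1.5000
beam 2: φ=0°, α=150°
  direction (-0.8660, 0.5000); cell (3,4); t to first gridline: x 0.2887, y 0.4400 (then +1.1547 / +2.0000)
    (2,4) via x @ 0.2887
    (2,5) via y @ 0.4400
    (1,5) via x @ 1.4434
    (1,6) via y @ 2.4400
    (0,6) via x @ 2.5981  # hit
  → r_2 = 2.5981
beam 3: φ=90°, α=240°
  direction (-0.5000, -0.8660); cell (3,4); t to first gridline: x 0.5000, y 0.9007 (then +2.0000 / +1.1547)
    (2,4) via x @ 0.5000
    (2,3) via y @ 0.9007  # hit
  → r_3 = 0.9007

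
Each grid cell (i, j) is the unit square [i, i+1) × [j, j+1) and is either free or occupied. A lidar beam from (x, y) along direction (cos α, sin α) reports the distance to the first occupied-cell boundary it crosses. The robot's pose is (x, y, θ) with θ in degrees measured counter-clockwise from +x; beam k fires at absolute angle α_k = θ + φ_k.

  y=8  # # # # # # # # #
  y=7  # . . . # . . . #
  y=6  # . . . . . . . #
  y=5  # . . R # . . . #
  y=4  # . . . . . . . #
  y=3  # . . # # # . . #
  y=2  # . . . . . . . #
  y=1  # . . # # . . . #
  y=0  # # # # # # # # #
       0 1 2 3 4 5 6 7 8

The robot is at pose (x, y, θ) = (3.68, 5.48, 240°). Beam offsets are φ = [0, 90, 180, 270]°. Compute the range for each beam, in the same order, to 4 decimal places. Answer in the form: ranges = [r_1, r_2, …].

ranges = [5.1731, 0.3695, 1.7551, 3.0946]

beam 1: φ=0°, α=240°
  d=(-0.5000,-0.8660)  start (3,5)  tX=1.3600 tY=0.5543  stride 1/|dx|=2.0000 1/|dy|=1.1547
    cross y-line → (3,4), t=0.5543
    cross x-line → (2,4), t=1.3600
    cross y-line → (2,3), t=1.7090
    cross y-line → (2,2), t=2.8637
    cross x-line → (1,2), t=3.3600
    cross y-line → (1,1), t=4.0184
    cross y-line → (1,0), t=5.1731 (wall)
  → r_1 = 5.1731
beam 2: φ=90°, α=330°
  d=(0.8660,-0.5000)  start (3,5)  tX=0.3695 tY=0.9600  stride 1/|dx|=1.1547 1/|dy|=2.0000
    cross x-line → (4,5), t=0.3695 (wall)
  → r_2 = 0.3695
beam 3: φ=180°, α=60°
  d=(0.5000,0.8660)  start (3,5)  tX=0.6400 tY=0.6004  stride 1/|dx|=2.0000 1/|dy|=1.1547
    cross y-line → (3,6), t=0.6004
    cross x-line → (4,6), t=0.6400
    cross y-line → (4,7), t=1.7551 (wall)
  → r_3 = 1.7551
beam 4: φ=270°, α=150°
  d=(-0.8660,0.5000)  start (3,5)  tX=0.7852 tY=1.0400  stride 1/|dx|=1.1547 1/|dy|=2.0000
    cross x-line → (2,5), t=0.7852
    cross y-line → (2,6), t=1.0400
    cross x-line → (1,6), t=1.9399
    cross y-line → (1,7), t=3.0400
    cross x-line → (0,7), t=3.0946 (wall)
  → r_4 = 3.0946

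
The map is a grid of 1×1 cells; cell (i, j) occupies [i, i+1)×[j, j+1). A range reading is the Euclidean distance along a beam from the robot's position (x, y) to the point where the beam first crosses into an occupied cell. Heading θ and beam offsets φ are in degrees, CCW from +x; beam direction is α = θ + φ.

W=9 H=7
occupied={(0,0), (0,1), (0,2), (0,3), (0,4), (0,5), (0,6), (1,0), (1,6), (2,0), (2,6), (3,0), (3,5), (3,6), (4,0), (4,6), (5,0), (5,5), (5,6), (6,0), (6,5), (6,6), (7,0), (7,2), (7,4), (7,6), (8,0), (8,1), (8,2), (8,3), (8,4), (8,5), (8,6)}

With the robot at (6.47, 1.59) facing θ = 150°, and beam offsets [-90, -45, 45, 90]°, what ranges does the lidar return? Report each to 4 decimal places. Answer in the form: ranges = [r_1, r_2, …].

beam 1: φ=-90°, α=60°
  cosα=0.5000 sinα=0.8660 | (6,1) | tMaxX 1.0600 tMaxY 0.4734 | tΔX 2.0000 tΔY 1.1547
    t=0.4734 [y] (6,2)
    t=1.0600 [x] (7,2) — stop
  → r_1 = 1.0600
beam 2: φ=-45°, α=105°
  cosα=-0.2588 sinα=0.9659 | (6,1) | tMaxX 1.8159 tMaxY 0.4245 | tΔX 3.8637 tΔY 1.0353
    t=0.4245 [y] (6,2)
    t=1.4597 [y] (6,3)
    t=1.8159 [x] (5,3)
    t=2.4950 [y] (5,4)
    t=3.5303 [y] (5,5) — stop
  → r_2 = 3.5303
beam 3: φ=45°, α=195°
  cosα=-0.9659 sinα=-0.2588 | (6,1) | tMaxX 0.4866 tMaxY 2.2796 | tΔX 1.0353 tΔY 3.8637
    t=0.4866 [x] (5,1)
    t=1.5219 [x] (4,1)
    t=2.2796 [y] (4,0) — stop
  → r_3 = 2.2796
beam 4: φ=90°, α=240°
  cosα=-0.5000 sinα=-0.8660 | (6,1) | tMaxX 0.9400 tMaxY 0.6813 | tΔX 2.0000 tΔY 1.1547
    t=0.6813 [y] (6,0) — stop
  → r_4 = 0.6813

ranges = [1.0600, 3.5303, 2.2796, 0.6813]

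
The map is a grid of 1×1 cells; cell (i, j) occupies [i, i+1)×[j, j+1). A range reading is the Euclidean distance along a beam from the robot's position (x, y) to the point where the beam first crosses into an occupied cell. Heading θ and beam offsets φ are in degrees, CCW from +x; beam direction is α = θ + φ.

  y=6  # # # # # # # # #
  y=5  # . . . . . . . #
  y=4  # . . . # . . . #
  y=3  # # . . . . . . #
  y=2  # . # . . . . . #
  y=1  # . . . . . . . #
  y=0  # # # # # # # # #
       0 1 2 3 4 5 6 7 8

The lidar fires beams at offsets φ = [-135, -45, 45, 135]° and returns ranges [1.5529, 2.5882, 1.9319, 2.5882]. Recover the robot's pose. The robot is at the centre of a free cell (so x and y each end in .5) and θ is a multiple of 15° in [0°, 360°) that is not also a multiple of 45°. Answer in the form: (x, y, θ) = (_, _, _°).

Candidates: 32 free-cell centres × 16 headings = 512 poses. Raycast each; keep the one whose scan matches to 4 dp.
  (6.5, 5.5, 15°): beam 1 = 5.1962 ≠ 1.5529 ✗
  (2.5, 3.5, 345°): beam 1 = 0.5774 ≠ 1.5529 ✗
  (7.5, 1.5, 165°): beam 1 = 0.5774 ≠ 1.5529 ✗
  …
  (6.5, 3.5, 120°): r_1=1.5529, r_2=2.5882, r_3=1.9319, r_4=2.5882 — all match ✓
Only this pose fits every beam.

(x, y, θ) = (6.5, 3.5, 120°)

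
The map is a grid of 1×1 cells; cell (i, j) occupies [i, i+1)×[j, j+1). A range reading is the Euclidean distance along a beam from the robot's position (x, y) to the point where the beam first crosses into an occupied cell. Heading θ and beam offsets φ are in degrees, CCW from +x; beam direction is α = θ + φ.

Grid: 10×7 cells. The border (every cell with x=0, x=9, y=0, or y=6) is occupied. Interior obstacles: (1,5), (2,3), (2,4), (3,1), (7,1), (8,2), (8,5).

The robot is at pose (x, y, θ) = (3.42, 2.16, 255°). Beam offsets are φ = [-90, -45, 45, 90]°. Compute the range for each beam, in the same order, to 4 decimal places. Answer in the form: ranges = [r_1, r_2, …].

beam 1: φ=-90°, α=165°
  direction (-0.9659, 0.2588); cell (3,2); t to first gridline: x 0.4348, y 3.2455 (then +1.0353 / +3.8637)
    (2,2) via x @ 0.4348
    (1,2) via x @ 1.4701
    (0,2) via x @ 2.5054  # hit
  → r_1 = 2.5054
beam 2: φ=-45°, α=210°
  direction (-0.8660, -0.5000); cell (3,2); t to first gridline: x 0.4850, y 0.3200 (then +1.1547 / +2.0000)
    (3,1) via y @ 0.3200  # hit
  → r_2 = 0.3200
beam 3: φ=45°, α=300°
  direction (0.5000, -0.8660); cell (3,2); t to first gridline: x 1.1600, y 0.1848 (then +2.0000 / +1.1547)
    (3,1) via y @ 0.1848  # hit
  → r_3 = 0.1848
beam 4: φ=90°, α=345°
  direction (0.9659, -0.2588); cell (3,2); t to first gridline: x 0.6005, y 0.6182 (then +1.0353 / +3.8637)
    (4,2) via x @ 0.6005
    (4,1) via y @ 0.6182
    (5,1) via x @ 1.6357
    (6,1) via x @ 2.6710
    (7,1) via x @ 3.7063  # hit
  → r_4 = 3.7063

ranges = [2.5054, 0.3200, 0.1848, 3.7063]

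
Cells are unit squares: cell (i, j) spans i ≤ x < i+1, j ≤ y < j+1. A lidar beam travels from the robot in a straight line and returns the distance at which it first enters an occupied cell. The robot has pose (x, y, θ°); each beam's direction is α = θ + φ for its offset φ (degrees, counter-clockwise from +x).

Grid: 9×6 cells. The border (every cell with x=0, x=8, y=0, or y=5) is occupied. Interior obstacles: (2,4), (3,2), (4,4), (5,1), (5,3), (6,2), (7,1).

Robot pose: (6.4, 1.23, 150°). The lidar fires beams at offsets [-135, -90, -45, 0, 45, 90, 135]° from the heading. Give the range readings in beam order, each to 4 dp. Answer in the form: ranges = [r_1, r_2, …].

ranges = [0.6212, 0.8891, 0.7972, 0.4619, 0.4141, 0.2656, 0.2381]

beam 1: φ=-135°, α=15°
  d=(0.9659,0.2588)  start (6,1)  tX=0.6212 tY=2.9751  stride 1/|dx|=1.0353 1/|dy|=3.8637
    cross x-line → (7,1), t=0.6212 (wall)
  → r_1 = 0.6212
beam 2: φ=-90°, α=60°
  d=(0.5000,0.8660)  start (6,1)  tX=1.2000 tY=0.8891  stride 1/|dx|=2.0000 1/|dy|=1.1547
    cross y-line → (6,2), t=0.8891 (wall)
  → r_2 = 0.8891
beam 3: φ=-45°, α=105°
  d=(-0.2588,0.9659)  start (6,1)  tX=1.5455 tY=0.7972  stride 1/|dx|=3.8637 1/|dy|=1.0353
    cross y-line → (6,2), t=0.7972 (wall)
  → r_3 = 0.7972
beam 4: φ=0°, α=150°
  d=(-0.8660,0.5000)  start (6,1)  tX=0.4619 tY=1.5400  stride 1/|dx|=1.1547 1/|dy|=2.0000
    cross x-line → (5,1), t=0.4619 (wall)
  → r_4 = 0.4619
beam 5: φ=45°, α=195°
  d=(-0.9659,-0.2588)  start (6,1)  tX=0.4141 tY=0.8887  stride 1/|dx|=1.0353 1/|dy|=3.8637
    cross x-line → (5,1), t=0.4141 (wall)
  → r_5 = 0.4141
beam 6: φ=90°, α=240°
  d=(-0.5000,-0.8660)  start (6,1)  tX=0.8000 tY=0.2656  stride 1/|dx|=2.0000 1/|dy|=1.1547
    cross y-line → (6,0), t=0.2656 (wall)
  → r_6 = 0.2656
beam 7: φ=135°, α=285°
  d=(0.2588,-0.9659)  start (6,1)  tX=2.3182 tY=0.2381  stride 1/|dx|=3.8637 1/|dy|=1.0353
    cross y-line → (6,0), t=0.2381 (wall)
  → r_7 = 0.2381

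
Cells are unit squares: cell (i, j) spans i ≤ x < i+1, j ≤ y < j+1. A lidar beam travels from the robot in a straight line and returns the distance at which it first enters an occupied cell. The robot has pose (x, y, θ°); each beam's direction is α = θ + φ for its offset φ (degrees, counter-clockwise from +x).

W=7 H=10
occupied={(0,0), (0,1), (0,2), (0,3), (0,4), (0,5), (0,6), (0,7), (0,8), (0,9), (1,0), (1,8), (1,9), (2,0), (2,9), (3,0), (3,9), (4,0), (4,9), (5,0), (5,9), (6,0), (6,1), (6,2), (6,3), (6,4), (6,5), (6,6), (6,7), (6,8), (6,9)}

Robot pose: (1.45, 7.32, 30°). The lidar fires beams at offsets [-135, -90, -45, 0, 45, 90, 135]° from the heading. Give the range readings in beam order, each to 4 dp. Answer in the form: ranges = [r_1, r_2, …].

beam 1: φ=-135°, α=255°
  direction (-0.2588, -0.9659); cell (1,7); t to first gridline: x 1.7387, y 0.3313 (then +3.8637 / +1.0353)
    (1,6) via y @ 0.3313
    (1,5) via y @ 1.3666
    (0,5) via x @ 1.7387  # hit
  → r_1 = 1.7387
beam 2: φ=-90°, α=300°
  direction (0.5000, -0.8660); cell (1,7); t to first gridline: x 1.1000, y 0.3695 (then +2.0000 / +1.1547)
    (1,6) via y @ 0.3695
    (2,6) via x @ 1.1000
    (2,5) via y @ 1.5242
    (2,4) via y @ 2.6789
    (3,4) via x @ 3.1000
    (3,3) via y @ 3.8336
    (3,2) via y @ 4.9883
    (4,2) via x @ 5.1000
    (4,1) via y @ 6.1430
    (5,1) via x @ 7.1000
    (5,0) via y @ 7.2977  # hit
  → r_2 = 7.2977
beam 3: φ=-45°, α=345°
  direction (0.9659, -0.2588); cell (1,7); t to first gridline: x 0.5694, y 1.2364 (then +1.0353 / +3.8637)
    (2,7) via x @ 0.5694
    (2,6) via y @ 1.2364
    (3,6) via x @ 1.6047
    (4,6) via x @ 2.6400
    (5,6) via x @ 3.6752
    (6,6) via x @ 4.7105  # hit
  → r_3 = 4.7105
beam 4: φ=0°, α=30°
  direction (0.8660, 0.5000); cell (1,7); t to first gridline: x 0.6351, y 1.3600 (then +1.1547 / +2.0000)
    (2,7) via x @ 0.6351
    (2,8) via y @ 1.3600
    (3,8) via x @ 1.7898
    (4,8) via x @ 2.9445
    (4,9) via y @ 3.3600  # hit
  → r_4 = 3.3600
beam 5: φ=45°, α=75°
  direction (0.2588, 0.9659); cell (1,7); t to first gridline: x 2.1250, y 0.7040 (then +3.8637 / +1.0353)
    (1,8) via y @ 0.7040  # hit
  → r_5 = 0.7040
beam 6: φ=90°, α=120°
  direction (-0.5000, 0.8660); cell (1,7); t to first gridline: x 0.9000, y 0.7852 (then +2.0000 / +1.1547)
    (1,8) via y @ 0.7852  # hit
  → r_6 = 0.7852
beam 7: φ=135°, α=165°
  direction (-0.9659, 0.2588); cell (1,7); t to first gridline: x 0.4659, y 2.6273 (then +1.0353 / +3.8637)
    (0,7) via x @ 0.4659  # hit
  → r_7 = 0.4659

ranges = [1.7387, 7.2977, 4.7105, 3.3600, 0.7040, 0.7852, 0.4659]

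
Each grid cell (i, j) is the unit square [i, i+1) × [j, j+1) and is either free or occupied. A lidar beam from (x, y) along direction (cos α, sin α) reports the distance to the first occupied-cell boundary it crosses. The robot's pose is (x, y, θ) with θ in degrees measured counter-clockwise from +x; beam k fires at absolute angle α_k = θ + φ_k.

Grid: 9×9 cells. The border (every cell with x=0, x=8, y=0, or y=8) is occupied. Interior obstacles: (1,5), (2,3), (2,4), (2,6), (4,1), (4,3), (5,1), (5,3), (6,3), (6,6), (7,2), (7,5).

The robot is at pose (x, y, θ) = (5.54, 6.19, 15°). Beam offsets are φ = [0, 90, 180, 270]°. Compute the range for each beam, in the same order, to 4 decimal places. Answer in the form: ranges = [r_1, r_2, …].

ranges = [0.4762, 1.8738, 3.6649, 2.2673]

beam 1: φ=0°, α=15°
  d=(0.9659,0.2588)  start (5,6)  tX=0.4762 tY=3.1296  stride 1/|dx|=1.0353 1/|dy|=3.8637
    cross x-line → (6,6), t=0.4762 (wall)
  → r_1 = 0.4762
beam 2: φ=90°, α=105°
  d=(-0.2588,0.9659)  start (5,6)  tX=2.0864 tY=0.8386  stride 1/|dx|=3.8637 1/|dy|=1.0353
    cross y-line → (5,7), t=0.8386
    cross y-line → (5,8), t=1.8738 (wall)
  → r_2 = 1.8738
beam 3: φ=180°, α=195°
  d=(-0.9659,-0.2588)  start (5,6)  tX=0.5590 tY=0.7341  stride 1/|dx|=1.0353 1/|dy|=3.8637
    cross x-line → (4,6), t=0.5590
    cross y-line → (4,5), t=0.7341
    cross x-line → (3,5), t=1.5943
    cross x-line → (2,5), t=2.6296
    cross x-line → (1,5), t=3.6649 (wall)
  → r_3 = 3.6649
beam 4: φ=270°, α=285°
  d=(0.2588,-0.9659)  start (5,6)  tX=1.7773 tY=0.1967  stride 1/|dx|=3.8637 1/|dy|=1.0353
    cross y-line → (5,5), t=0.1967
    cross y-line → (5,4), t=1.2320
    cross x-line → (6,4), t=1.7773
    cross y-line → (6,3), t=2.2673 (wall)
  → r_4 = 2.2673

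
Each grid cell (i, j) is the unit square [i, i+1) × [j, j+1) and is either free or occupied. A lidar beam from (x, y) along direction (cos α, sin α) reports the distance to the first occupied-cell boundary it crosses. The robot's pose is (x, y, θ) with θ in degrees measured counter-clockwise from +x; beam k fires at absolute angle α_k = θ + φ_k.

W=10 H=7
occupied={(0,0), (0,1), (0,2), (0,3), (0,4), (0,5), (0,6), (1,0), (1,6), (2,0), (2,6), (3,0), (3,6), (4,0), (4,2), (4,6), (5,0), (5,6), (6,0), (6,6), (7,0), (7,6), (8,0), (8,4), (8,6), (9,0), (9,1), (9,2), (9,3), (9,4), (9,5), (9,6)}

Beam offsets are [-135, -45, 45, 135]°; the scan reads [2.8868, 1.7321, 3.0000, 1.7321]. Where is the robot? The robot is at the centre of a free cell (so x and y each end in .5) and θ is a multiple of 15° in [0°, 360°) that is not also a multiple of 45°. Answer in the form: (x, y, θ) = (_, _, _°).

Enumerate (i+0.5, j+0.5, θ) over the 38 free cells and 16 admissible headings. For each, cast all 4 beams and compare to the given ranges.
  (2.5, 1.5, 30°): beam 1 = 0.5176 ≠ 2.8868 ✗
  (3.5, 5.5, 105°): beam 1 = 6.3509 ≠ 2.8868 ✗
  (5.5, 3.5, 120°): beam 1 = 3.6235 ≠ 2.8868 ✗
  (1.5, 1.5, 15°): beam 1 = 0.5774 ≠ 2.8868 ✗
  (3.5, 4.5, 150°): beam 1 = 5.6940 ≠ 2.8868 ✗
  …
  (3.5, 4.5, 345°): r_1=2.8868, r_2=1.7321, r_3=3.0000, r_4=1.7321 — all match ✓
No second candidate reproduces the full scan.

(x, y, θ) = (3.5, 4.5, 345°)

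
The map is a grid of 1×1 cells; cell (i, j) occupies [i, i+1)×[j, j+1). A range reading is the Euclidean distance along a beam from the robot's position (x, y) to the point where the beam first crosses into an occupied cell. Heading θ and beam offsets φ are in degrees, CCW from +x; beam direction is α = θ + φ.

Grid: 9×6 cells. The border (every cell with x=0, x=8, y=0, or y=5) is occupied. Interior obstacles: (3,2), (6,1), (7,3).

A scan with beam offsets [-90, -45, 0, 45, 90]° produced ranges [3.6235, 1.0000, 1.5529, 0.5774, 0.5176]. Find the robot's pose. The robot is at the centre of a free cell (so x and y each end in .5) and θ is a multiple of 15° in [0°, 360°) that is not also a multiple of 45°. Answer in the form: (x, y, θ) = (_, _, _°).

The pose lattice has 25·16 = 400 candidates. Test each by forward raycasting.
  (4.5, 3.5, 165°): beam 1 = 1.5529 ≠ 3.6235 ✗
  (4.5, 4.5, 30°): beam 1 = 3.0000 ≠ 3.6235 ✗
  (4.5, 1.5, 30°): beam 1 = 0.5774 ≠ 3.6235 ✗
  (6.5, 2.5, 60°): beam 1 = 1.7321 ≠ 3.6235 ✗
  …
  (6.5, 4.5, 15°): r_1=3.6235, r_2=1.0000, r_3=1.5529, r_4=0.5774, r_5=0.5176 — all match ✓
Unique over the lattice → pose = (6.5, 4.5, 15°).

(x, y, θ) = (6.5, 4.5, 15°)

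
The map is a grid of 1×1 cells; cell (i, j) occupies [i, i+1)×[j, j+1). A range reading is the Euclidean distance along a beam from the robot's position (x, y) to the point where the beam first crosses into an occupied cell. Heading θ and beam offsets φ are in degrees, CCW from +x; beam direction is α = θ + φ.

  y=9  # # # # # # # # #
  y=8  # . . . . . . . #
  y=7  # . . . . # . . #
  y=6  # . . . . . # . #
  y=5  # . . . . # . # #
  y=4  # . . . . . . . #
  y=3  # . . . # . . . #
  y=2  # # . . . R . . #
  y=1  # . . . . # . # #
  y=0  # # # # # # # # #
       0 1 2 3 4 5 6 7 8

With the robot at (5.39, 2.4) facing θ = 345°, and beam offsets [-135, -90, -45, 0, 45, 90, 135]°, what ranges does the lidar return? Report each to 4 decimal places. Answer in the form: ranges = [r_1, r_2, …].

beam 1: φ=-135°, α=210°
  direction (-0.8660, -0.5000); cell (5,2); t to first gridline: x 0.4503, y 0.8000 (then +1.1547 / +2.0000)
    (4,2) via x @ 0.4503
    (4,1) via y @ 0.8000
    (3,1) via x @ 1.6050
    (2,1) via x @ 2.7597
    (2,0) via y @ 2.8000  # hit
  → r_1 = 2.8000
beam 2: φ=-90°, α=255°
  direction (-0.2588, -0.9659); cell (5,2); t to first gridline: x 1.5068, y 0.4141 (then +3.8637 / +1.0353)
    (5,1) via y @ 0.4141  # hit
  → r_2 = 0.4141
beam 3: φ=-45°, α=300°
  direction (0.5000, -0.8660); cell (5,2); t to first gridline: x 1.2200, y 0.4619 (then +2.0000 / +1.1547)
    (5,1) via y @ 0.4619  # hit
  → r_3 = 0.4619
beam 4: φ=0°, α=345°
  direction (0.9659, -0.2588); cell (5,2); t to first gridline: x 0.6315, y 1.5455 (then +1.0353 / +3.8637)
    (6,2) via x @ 0.6315
    (6,1) via y @ 1.5455
    (7,1) via x @ 1.6668  # hit
  → r_4 = 1.6668
beam 5: φ=45°, α=30°
  direction (0.8660, 0.5000); cell (5,2); t to first gridline: x 0.7044, y 1.2000 (then +1.1547 / +2.0000)
    (6,2) via x @ 0.7044
    (6,3) via y @ 1.2000
    (7,3) via x @ 1.8591
    (8,3) via x @ 3.0138  # hit
  → r_5 = 3.0138
beam 6: φ=90°, α=75°
  direction (0.2588, 0.9659); cell (5,2); t to first gridline: x 2.3569, y 0.6212 (then +3.8637 / +1.0353)
    (5,3) via y @ 0.6212
    (5,4) via y @ 1.6564
    (6,4) via x @ 2.3569
    (6,5) via y @ 2.6917
    (6,6) via y @ 3.7270  # hit
  → r_6 = 3.7270
beam 7: φ=135°, α=120°
  direction (-0.5000, 0.8660); cell (5,2); t to first gridline: x 0.7800, y 0.6928 (then +2.0000 / +1.1547)
    (5,3) via y @ 0.6928
    (4,3) via x @ 0.7800  # hit
  → r_7 = 0.7800

ranges = [2.8000, 0.4141, 0.4619, 1.6668, 3.0138, 3.7270, 0.7800]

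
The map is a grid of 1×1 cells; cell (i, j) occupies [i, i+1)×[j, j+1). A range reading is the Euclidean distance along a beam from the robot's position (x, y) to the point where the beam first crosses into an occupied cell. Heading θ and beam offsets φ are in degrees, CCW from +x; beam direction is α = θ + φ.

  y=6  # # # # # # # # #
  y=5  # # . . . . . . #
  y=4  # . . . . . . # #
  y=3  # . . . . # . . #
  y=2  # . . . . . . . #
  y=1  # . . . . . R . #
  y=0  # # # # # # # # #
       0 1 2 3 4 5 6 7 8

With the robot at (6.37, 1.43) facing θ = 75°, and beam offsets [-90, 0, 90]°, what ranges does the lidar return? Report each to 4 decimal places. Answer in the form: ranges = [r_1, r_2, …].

ranges = [1.6614, 2.6607, 5.5594]

beam 1: φ=-90°, α=345°
  dir = (cos 345°, sin 345°) = (0.9659, -0.2588); from cell (6,1)
  next x-line at t=0.6522, next y-line at t=1.6614; Δt_x=1.0353, Δt_y=3.8637
    x: enter (7,1) at t=0.6522
    y: enter (7,0) at t=1.6614 ← occupied
  → r_1 = 1.6614
beam 2: φ=0°, α=75°
  dir = (cos 75°, sin 75°) = (0.2588, 0.9659); from cell (6,1)
  next x-line at t=2.4341, next y-line at t=0.5901; Δt_x=3.8637, Δt_y=1.0353
    y: enter (6,2) at t=0.5901
    y: enter (6,3) at t=1.6254
    x: enter (7,3) at t=2.4341
    y: enter (7,4) at t=2.6607 ← occupied
  → r_2 = 2.6607
beam 3: φ=90°, α=165°
  dir = (cos 165°, sin 165°) = (-0.9659, 0.2588); from cell (6,1)
  next x-line at t=0.3831, next y-line at t=2.2023; Δt_x=1.0353, Δt_y=3.8637
    x: enter (5,1) at t=0.3831
    x: enter (4,1) at t=1.4183
    y: enter (4,2) at t=2.2023
    x: enter (3,2) at t=2.4536
    x: enter (2,2) at t=3.4889
    x: enter (1,2) at t=4.5242
    x: enter (0,2) at t=5.5594 ← occupied
  → r_3 = 5.5594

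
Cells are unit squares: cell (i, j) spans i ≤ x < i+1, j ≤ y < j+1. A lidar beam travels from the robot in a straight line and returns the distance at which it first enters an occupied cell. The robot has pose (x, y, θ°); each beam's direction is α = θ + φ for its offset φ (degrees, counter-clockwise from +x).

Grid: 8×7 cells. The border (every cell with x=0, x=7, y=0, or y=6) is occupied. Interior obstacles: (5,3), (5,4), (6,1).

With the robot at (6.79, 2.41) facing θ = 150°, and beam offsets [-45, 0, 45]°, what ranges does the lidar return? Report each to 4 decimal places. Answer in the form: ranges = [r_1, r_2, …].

beam 1: φ=-45°, α=105°
  dir = (cos 105°, sin 105°) = (-0.2588, 0.9659); from cell (6,2)
  next x-line at t=3.0523, next y-line at t=0.6108; Δt_x=3.8637, Δt_y=1.0353
    y: enter (6,3) at t=0.6108
    y: enter (6,4) at t=1.6461
    y: enter (6,5) at t=2.6814
    x: enter (5,5) at t=3.0523
    y: enter (5,6) at t=3.7166 ← occupied
  → r_1 = 3.7166
beam 2: φ=0°, α=150°
  dir = (cos 150°, sin 150°) = (-0.8660, 0.5000); from cell (6,2)
  next x-line at t=0.9122, next y-line at t=1.1800; Δt_x=1.1547, Δt_y=2.0000
    x: enter (5,2) at t=0.9122
    y: enter (5,3) at t=1.1800 ← occupied
  → r_2 = 1.1800
beam 3: φ=45°, α=195°
  dir = (cos 195°, sin 195°) = (-0.9659, -0.2588); from cell (6,2)
  next x-line at t=0.8179, next y-line at t=1.5841; Δt_x=1.0353, Δt_y=3.8637
    x: enter (5,2) at t=0.8179
    y: enter (5,1) at t=1.5841
    x: enter (4,1) at t=1.8531
    x: enter (3,1) at t=2.8884
    x: enter (2,1) at t=3.9237
    x: enter (1,1) at t=4.9590
    y: enter (1,0) at t=5.4478 ← occupied
  → r_3 = 5.4478

ranges = [3.7166, 1.1800, 5.4478]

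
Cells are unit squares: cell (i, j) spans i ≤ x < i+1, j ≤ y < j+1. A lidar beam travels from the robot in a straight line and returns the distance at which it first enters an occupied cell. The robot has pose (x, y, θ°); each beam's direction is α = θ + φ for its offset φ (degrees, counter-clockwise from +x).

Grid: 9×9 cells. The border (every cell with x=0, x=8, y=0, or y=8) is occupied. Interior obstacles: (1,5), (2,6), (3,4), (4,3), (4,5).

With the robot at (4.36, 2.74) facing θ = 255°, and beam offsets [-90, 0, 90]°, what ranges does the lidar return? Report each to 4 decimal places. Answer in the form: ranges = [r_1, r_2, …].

beam 1: φ=-90°, α=165°
  direction (-0.9659, 0.2588); cell (4,2); t to first gridline: x 0.3727, y 1.0046 (then +1.0353 / +3.8637)
    (3,2) via x @ 0.3727
    (3,3) via y @ 1.0046
    (2,3) via x @ 1.4080
    (1,3) via x @ 2.4433
    (0,3) via x @ 3.4785  # hit
  → r_1 = 3.4785
beam 2: φ=0°, α=255°
  direction (-0.2588, -0.9659); cell (4,2); t to first gridline: x 1.3909, y 0.7661 (then +3.8637 / +1.0353)
    (4,1) via y @ 0.7661
    (3,1) via x @ 1.3909
    (3,0) via y @ 1.8014  # hit
  → r_2 = 1.8014
beam 3: φ=90°, α=345°
  direction (0.9659, -0.2588); cell (4,2); t to first gridline: x 0.6626, y 2.8591 (then +1.0353 / +3.8637)
    (5,2) via x @ 0.6626
    (6,2) via x @ 1.6979
    (7,2) via x @ 2.7331
    (7,1) via y @ 2.8591
    (8,1) via x @ 3.7684  # hit
  → r_3 = 3.7684

ranges = [3.4785, 1.8014, 3.7684]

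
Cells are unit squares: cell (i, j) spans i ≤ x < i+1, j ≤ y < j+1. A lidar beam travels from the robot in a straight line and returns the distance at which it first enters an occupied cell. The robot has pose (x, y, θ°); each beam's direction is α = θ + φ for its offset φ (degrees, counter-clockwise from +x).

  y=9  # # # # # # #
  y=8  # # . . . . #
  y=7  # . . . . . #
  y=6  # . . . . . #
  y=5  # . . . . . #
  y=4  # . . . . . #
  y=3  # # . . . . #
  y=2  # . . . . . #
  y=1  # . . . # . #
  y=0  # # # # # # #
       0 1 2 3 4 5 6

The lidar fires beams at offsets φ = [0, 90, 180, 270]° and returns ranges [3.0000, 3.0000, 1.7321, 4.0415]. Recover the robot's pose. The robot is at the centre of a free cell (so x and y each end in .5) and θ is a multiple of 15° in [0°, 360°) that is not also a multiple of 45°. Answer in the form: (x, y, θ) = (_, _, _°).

(x, y, θ) = (4.5, 5.5, 210°)

The pose lattice has 37·16 = 592 candidates. Test each by forward raycasting.
  (3.5, 6.5, 15°): beam 1 = 2.5882 ≠ 3.0000 ✗
  (2.5, 4.5, 300°): beam 2 = 4.0415 ≠ 3.0000 ✗
  (3.5, 1.5, 105°): beam 1 = 6.7293 ≠ 3.0000 ✗
  (5.5, 8.5, 240°): beam 1 = 8.6603 ≠ 3.0000 ✗
  …
  (4.5, 5.5, 210°): r_1=3.0000, r_2=3.0000, r_3=1.7321, r_4=4.0415 — all match ✓
Only this pose fits every beam.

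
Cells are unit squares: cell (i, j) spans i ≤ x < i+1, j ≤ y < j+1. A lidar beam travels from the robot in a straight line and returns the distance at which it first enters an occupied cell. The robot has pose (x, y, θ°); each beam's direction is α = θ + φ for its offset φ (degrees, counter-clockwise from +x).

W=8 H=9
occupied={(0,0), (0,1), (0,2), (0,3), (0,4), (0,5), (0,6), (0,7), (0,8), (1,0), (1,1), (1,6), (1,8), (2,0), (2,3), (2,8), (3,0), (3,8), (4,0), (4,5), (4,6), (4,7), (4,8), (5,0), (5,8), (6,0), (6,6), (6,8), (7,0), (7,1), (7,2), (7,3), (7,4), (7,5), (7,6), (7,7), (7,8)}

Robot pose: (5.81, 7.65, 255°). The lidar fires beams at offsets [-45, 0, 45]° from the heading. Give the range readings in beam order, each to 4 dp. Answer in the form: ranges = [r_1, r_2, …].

ranges = [0.9353, 6.8846, 0.7506]

beam 1: φ=-45°, α=210°
  cosα=-0.8660 sinα=-0.5000 | (5,7) | tMaxX 0.9353 tMaxY 1.3000 | tΔX 1.1547 tΔY 2.0000
    t=0.9353 [x] (4,7) — stop
  → r_1 = 0.9353
beam 2: φ=0°, α=255°
  cosα=-0.2588 sinα=-0.9659 | (5,7) | tMaxX 3.1296 tMaxY 0.6729 | tΔX 3.8637 tΔY 1.0353
    t=0.6729 [y] (5,6)
    t=1.7082 [y] (5,5)
    t=2.7435 [y] (5,4)
    t=3.1296 [x] (4,4)
    t=3.7788 [y] (4,3)
    t=4.8140 [y] (4,2)
    t=5.8493 [y] (4,1)
    t=6.8846 [y] (4,0) — stop
  → r_2 = 6.8846
beam 3: φ=45°, α=300°
  cosα=0.5000 sinα=-0.8660 | (5,7) | tMaxX 0.3800 tMaxY 0.7506 | tΔX 2.0000 tΔY 1.1547
    t=0.3800 [x] (6,7)
    t=0.7506 [y] (6,6) — stop
  → r_3 = 0.7506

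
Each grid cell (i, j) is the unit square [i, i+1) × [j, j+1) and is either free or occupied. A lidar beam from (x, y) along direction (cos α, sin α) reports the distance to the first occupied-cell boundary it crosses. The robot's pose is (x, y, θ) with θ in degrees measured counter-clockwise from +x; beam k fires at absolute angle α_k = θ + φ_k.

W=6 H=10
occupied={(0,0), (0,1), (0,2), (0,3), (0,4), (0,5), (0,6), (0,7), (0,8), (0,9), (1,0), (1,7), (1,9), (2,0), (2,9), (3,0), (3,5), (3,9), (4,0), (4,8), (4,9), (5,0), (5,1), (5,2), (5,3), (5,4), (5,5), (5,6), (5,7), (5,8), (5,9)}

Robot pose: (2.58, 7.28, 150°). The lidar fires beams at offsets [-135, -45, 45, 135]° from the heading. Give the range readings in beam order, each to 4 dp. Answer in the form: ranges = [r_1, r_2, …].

beam 1: φ=-135°, α=15°
  dir = (cos 15°, sin 15°) = (0.9659, 0.2588); from cell (2,7)
  next x-line at t=0.4348, next y-line at t=2.7819; Δt_x=1.0353, Δt_y=3.8637
    x: enter (3,7) at t=0.4348
    x: enter (4,7) at t=1.4701
    x: enter (5,7) at t=2.5054 ← occupied
  → r_1 = 2.5054
beam 2: φ=-45°, α=105°
  dir = (cos 105°, sin 105°) = (-0.2588, 0.9659); from cell (2,7)
  next x-line at t=2.2409, next y-line at t=0.7454; Δt_x=3.8637, Δt_y=1.0353
    y: enter (2,8) at t=0.7454
    y: enter (2,9) at t=1.7807 ← occupied
  → r_2 = 1.7807
beam 3: φ=45°, α=195°
  dir = (cos 195°, sin 195°) = (-0.9659, -0.2588); from cell (2,7)
  next x-line at t=0.6005, next y-line at t=1.0818; Δt_x=1.0353, Δt_y=3.8637
    x: enter (1,7) at t=0.6005 ← occupied
  → r_3 = 0.6005
beam 4: φ=135°, α=285°
  dir = (cos 285°, sin 285°) = (0.2588, -0.9659); from cell (2,7)
  next x-line at t=1.6228, next y-line at t=0.2899; Δt_x=3.8637, Δt_y=1.0353
    y: enter (2,6) at t=0.2899
    y: enter (2,5) at t=1.3252
    x: enter (3,5) at t=1.6228 ← occupied
  → r_4 = 1.6228

ranges = [2.5054, 1.7807, 0.6005, 1.6228]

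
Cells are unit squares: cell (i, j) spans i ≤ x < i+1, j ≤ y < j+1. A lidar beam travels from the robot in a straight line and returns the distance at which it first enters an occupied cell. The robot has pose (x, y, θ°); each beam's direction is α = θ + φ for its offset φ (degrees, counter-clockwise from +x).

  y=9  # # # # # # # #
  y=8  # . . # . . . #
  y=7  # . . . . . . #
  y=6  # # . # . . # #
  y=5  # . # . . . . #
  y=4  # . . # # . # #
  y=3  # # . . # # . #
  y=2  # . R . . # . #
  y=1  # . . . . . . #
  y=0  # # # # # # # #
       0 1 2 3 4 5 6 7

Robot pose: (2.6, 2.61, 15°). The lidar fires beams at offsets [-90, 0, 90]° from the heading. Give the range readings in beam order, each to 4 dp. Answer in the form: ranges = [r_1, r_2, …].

ranges = [1.6668, 1.5068, 3.5096]

beam 1: φ=-90°, α=285°
  dir = (cos 285°, sin 285°) = (0.2588, -0.9659); from cell (2,2)
  next x-line at t=1.5455, next y-line at t=0.6315; Δt_x=3.8637, Δt_y=1.0353
    y: enter (2,1) at t=0.6315
    x: enter (3,1) at t=1.5455
    y: enter (3,0) at t=1.6668 ← occupied
  → r_1 = 1.6668
beam 2: φ=0°, α=15°
  dir = (cos 15°, sin 15°) = (0.9659, 0.2588); from cell (2,2)
  next x-line at t=0.4141, next y-line at t=1.5068; Δt_x=1.0353, Δt_y=3.8637
    x: enter (3,2) at t=0.4141
    x: enter (4,2) at t=1.4494
    y: enter (4,3) at t=1.5068 ← occupied
  → r_2 = 1.5068
beam 3: φ=90°, α=105°
  dir = (cos 105°, sin 105°) = (-0.2588, 0.9659); from cell (2,2)
  next x-line at t=2.3182, next y-line at t=0.4038; Δt_x=3.8637, Δt_y=1.0353
    y: enter (2,3) at t=0.4038
    y: enter (2,4) at t=1.4390
    x: enter (1,4) at t=2.3182
    y: enter (1,5) at t=2.4743
    y: enter (1,6) at t=3.5096 ← occupied
  → r_3 = 3.5096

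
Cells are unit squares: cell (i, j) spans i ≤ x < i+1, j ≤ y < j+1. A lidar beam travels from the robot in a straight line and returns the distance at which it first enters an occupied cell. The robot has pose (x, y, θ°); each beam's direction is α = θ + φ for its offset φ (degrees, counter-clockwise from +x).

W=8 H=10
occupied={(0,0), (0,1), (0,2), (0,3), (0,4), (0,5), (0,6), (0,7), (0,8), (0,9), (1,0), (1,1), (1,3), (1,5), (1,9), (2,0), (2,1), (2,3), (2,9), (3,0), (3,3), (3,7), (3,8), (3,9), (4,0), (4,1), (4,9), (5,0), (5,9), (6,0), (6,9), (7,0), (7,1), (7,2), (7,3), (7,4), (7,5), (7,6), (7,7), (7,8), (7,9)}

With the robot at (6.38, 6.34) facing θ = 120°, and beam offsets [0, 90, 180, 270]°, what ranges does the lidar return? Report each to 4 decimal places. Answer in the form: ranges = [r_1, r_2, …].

ranges = [3.0715, 4.6800, 1.2400, 0.7159]

beam 1: φ=0°, α=120°
  cosα=-0.5000 sinα=0.8660 | (6,6) | tMaxX 0.7600 tMaxY 0.7621 | tΔX 2.0000 tΔY 1.1547
    t=0.7600 [x] (5,6)
    t=0.7621 [y] (5,7)
    t=1.9168 [y] (5,8)
    t=2.7600 [x] (4,8)
    t=3.0715 [y] (4,9) — stop
  → r_1 = 3.0715
beam 2: φ=90°, α=210°
  cosα=-0.8660 sinα=-0.5000 | (6,6) | tMaxX 0.4388 tMaxY 0.6800 | tΔX 1.1547 tΔY 2.0000
    t=0.4388 [x] (5,6)
    t=0.6800 [y] (5,5)
    t=1.5935 [x] (4,5)
    t=2.6800 [y] (4,4)
    t=2.7482 [x] (3,4)
    t=3.9029 [x] (2,4)
    t=4.6800 [y] (2,3) — stop
  → r_2 = 4.6800
beam 3: φ=180°, α=300°
  cosα=0.5000 sinα=-0.8660 | (6,6) | tMaxX 1.2400 tMaxY 0.3926 | tΔX 2.0000 tΔY 1.1547
    t=0.3926 [y] (6,5)
    t=1.2400 [x] (7,5) — stop
  → r_3 = 1.2400
beam 4: φ=270°, α=30°
  cosα=0.8660 sinα=0.5000 | (6,6) | tMaxX 0.7159 tMaxY 1.3200 | tΔX 1.1547 tΔY 2.0000
    t=0.7159 [x] (7,6) — stop
  → r_4 = 0.7159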